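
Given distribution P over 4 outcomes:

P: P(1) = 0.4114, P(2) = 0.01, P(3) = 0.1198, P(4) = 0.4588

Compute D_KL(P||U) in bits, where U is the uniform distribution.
0.5239 bits

U(i) = 1/4 for all i

D_KL(P||U) = Σ P(x) log₂(P(x) / (1/4))
           = Σ P(x) log₂(P(x)) + log₂(4)
           = log₂(4) - H(P)

H(P) = -Σ P(x) log₂(P(x)):
  -P(1)·log₂(P(1)) = -(0.4114)·log₂(0.4114) = 0.52716
  -P(2)·log₂(P(2)) = -(0.01)·log₂(0.01) = 0.06644
  -P(3)·log₂(P(3)) = -(0.1198)·log₂(0.1198) = 0.36674
  -P(4)·log₂(P(4)) = -(0.4588)·log₂(0.4588) = 0.51572
H(P) = 0.52716 + 0.06644 + 0.36674 + 0.51572 = 1.47606 bits

log₂(4) = 2.00000 bits

D_KL(P||U) = 2.00000 - 1.47606 = 0.52394 ≈ 0.5239 bits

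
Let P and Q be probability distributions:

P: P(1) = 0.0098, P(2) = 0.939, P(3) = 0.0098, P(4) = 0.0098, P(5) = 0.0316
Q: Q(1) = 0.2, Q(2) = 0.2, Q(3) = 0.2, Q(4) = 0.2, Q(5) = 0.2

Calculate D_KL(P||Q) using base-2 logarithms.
1.8830 bits

D_KL(P||Q) = Σ P(x) log₂(P(x)/Q(x))

Computing term by term:
  P(1)·log₂(P(1)/Q(1)) = 0.0098·log₂(0.0098/0.2) = -0.04264
  P(2)·log₂(P(2)/Q(2)) = 0.939·log₂(0.939/0.2) = 2.09503
  P(3)·log₂(P(3)/Q(3)) = 0.0098·log₂(0.0098/0.2) = -0.04264
  P(4)·log₂(P(4)/Q(4)) = 0.0098·log₂(0.0098/0.2) = -0.04264
  P(5)·log₂(P(5)/Q(5)) = 0.0316·log₂(0.0316/0.2) = -0.08412

D_KL(P||Q) = -0.04264 + 2.09503 - 0.04264 - 0.04264 - 0.08412 = 1.88299 ≈ 1.8830 bits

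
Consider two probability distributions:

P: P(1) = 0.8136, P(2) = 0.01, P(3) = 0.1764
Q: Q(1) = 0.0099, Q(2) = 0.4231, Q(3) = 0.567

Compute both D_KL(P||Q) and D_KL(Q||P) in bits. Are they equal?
D_KL(P||Q) = 4.8239 bits, D_KL(Q||P) = 3.1781 bits. No, they are not equal.

D_KL(P||Q) = Σ P(x) log₂(P(x)/Q(x))

Computing term by term:
  P(1)·log₂(P(1)/Q(1)) = 0.8136·log₂(0.8136/0.0099) = 5.17510
  P(2)·log₂(P(2)/Q(2)) = 0.01·log₂(0.01/0.4231) = -0.05403
  P(3)·log₂(P(3)/Q(3)) = 0.1764·log₂(0.1764/0.567) = -0.29715

D_KL(P||Q) = 5.17510 - 0.05403 - 0.29715 = 4.82392 ≈ 4.8239 bits

D_KL(Q||P) = Σ Q(x) log₂(Q(x)/P(x))

Computing term by term:
  Q(1)·log₂(Q(1)/P(1)) = 0.0099·log₂(0.0099/0.8136) = -0.06297
  Q(2)·log₂(Q(2)/P(2)) = 0.4231·log₂(0.4231/0.01) = 2.28598
  Q(3)·log₂(Q(3)/P(3)) = 0.567·log₂(0.567/0.1764) = 0.95511

D_KL(Q||P) = -0.06297 + 2.28598 + 0.95511 = 3.17812 ≈ 3.1781 bits

These are NOT equal (difference: 1.6458 bits). KL divergence is asymmetric: D_KL(P||Q) ≠ D_KL(Q||P) in general.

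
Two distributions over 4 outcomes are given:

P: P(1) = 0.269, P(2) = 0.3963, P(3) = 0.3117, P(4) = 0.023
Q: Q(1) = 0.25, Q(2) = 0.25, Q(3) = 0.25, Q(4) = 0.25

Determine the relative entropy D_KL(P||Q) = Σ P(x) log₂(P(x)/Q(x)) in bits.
0.3119 bits

D_KL(P||Q) = Σ P(x) log₂(P(x)/Q(x))

Computing term by term:
  P(1)·log₂(P(1)/Q(1)) = 0.269·log₂(0.269/0.25) = 0.02843
  P(2)·log₂(P(2)/Q(2)) = 0.3963·log₂(0.3963/0.25) = 0.26341
  P(3)·log₂(P(3)/Q(3)) = 0.3117·log₂(0.3117/0.25) = 0.09919
  P(4)·log₂(P(4)/Q(4)) = 0.023·log₂(0.023/0.25) = -0.07917

D_KL(P||Q) = 0.02843 + 0.26341 + 0.09919 - 0.07917 = 0.31186 ≈ 0.3119 bits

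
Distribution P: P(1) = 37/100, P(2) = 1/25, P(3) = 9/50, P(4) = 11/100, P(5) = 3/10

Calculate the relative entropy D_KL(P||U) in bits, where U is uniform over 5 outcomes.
0.2888 bits

U(i) = 1/5 for all i

D_KL(P||U) = Σ P(x) log₂(P(x) / (1/5))
           = Σ P(x) log₂(P(x)) + log₂(5)
           = log₂(5) - H(P)

H(P) = -Σ P(x) log₂(P(x)):
  -P(1)·log₂(P(1)) = -(37/100)·log₂(37/100) = 0.53073
  -P(2)·log₂(P(2)) = -(1/25)·log₂(1/25) = 0.18575
  -P(3)·log₂(P(3)) = -(9/50)·log₂(9/50) = 0.44531
  -P(4)·log₂(P(4)) = -(11/100)·log₂(11/100) = 0.35029
  -P(5)·log₂(P(5)) = -(3/10)·log₂(3/10) = 0.52109
H(P) = 0.53073 + 0.18575 + 0.44531 + 0.35029 + 0.52109 = 2.03317 bits

log₂(5) = 2.32193 bits

D_KL(P||U) = 2.32193 - 2.03317 = 0.28876 ≈ 0.2888 bits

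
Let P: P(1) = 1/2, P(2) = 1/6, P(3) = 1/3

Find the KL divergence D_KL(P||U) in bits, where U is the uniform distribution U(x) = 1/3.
0.1258 bits

U(i) = 1/3 for all i

D_KL(P||U) = Σ P(x) log₂(P(x) / (1/3))
           = Σ P(x) log₂(P(x)) + log₂(3)
           = log₂(3) - H(P)

H(P) = -Σ P(x) log₂(P(x)):
  -P(1)·log₂(P(1)) = -(1/2)·log₂(1/2) = 0.50000
  -P(2)·log₂(P(2)) = -(1/6)·log₂(1/6) = 0.43083
  -P(3)·log₂(P(3)) = -(1/3)·log₂(1/3) = 0.52832
H(P) = 0.50000 + 0.43083 + 0.52832 = 1.45915 bits

log₂(3) = 1.58496 bits

D_KL(P||U) = 1.58496 - 1.45915 = 0.12581 ≈ 0.1258 bits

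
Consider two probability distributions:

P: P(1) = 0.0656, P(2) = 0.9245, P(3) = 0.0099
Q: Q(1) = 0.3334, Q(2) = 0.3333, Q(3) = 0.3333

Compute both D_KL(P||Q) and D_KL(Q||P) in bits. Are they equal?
D_KL(P||Q) = 1.1566 bits, D_KL(Q||P) = 1.9823 bits. No, they are not equal.

D_KL(P||Q) = Σ P(x) log₂(P(x)/Q(x))

Computing term by term:
  P(1)·log₂(P(1)/Q(1)) = 0.0656·log₂(0.0656/0.3334) = -0.15386
  P(2)·log₂(P(2)/Q(2)) = 0.9245·log₂(0.9245/0.3333) = 1.36073
  P(3)·log₂(P(3)/Q(3)) = 0.0099·log₂(0.0099/0.3333) = -0.05023

D_KL(P||Q) = -0.15386 + 1.36073 - 0.05023 = 1.15664 ≈ 1.1566 bits

D_KL(Q||P) = Σ Q(x) log₂(Q(x)/P(x))

Computing term by term:
  Q(1)·log₂(Q(1)/P(1)) = 0.3334·log₂(0.3334/0.0656) = 0.78199
  Q(2)·log₂(Q(2)/P(2)) = 0.3333·log₂(0.3333/0.9245) = -0.49057
  Q(3)·log₂(Q(3)/P(3)) = 0.3333·log₂(0.3333/0.0099) = 1.69091

D_KL(Q||P) = 0.78199 - 0.49057 + 1.69091 = 1.98233 ≈ 1.9823 bits

These are NOT equal (difference: 0.8257 bits). KL divergence is asymmetric: D_KL(P||Q) ≠ D_KL(Q||P) in general.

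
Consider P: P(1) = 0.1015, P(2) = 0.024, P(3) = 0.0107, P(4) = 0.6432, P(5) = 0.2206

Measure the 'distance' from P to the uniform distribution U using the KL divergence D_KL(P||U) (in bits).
0.8972 bits

U(i) = 1/5 for all i

D_KL(P||U) = Σ P(x) log₂(P(x) / (1/5))
           = Σ P(x) log₂(P(x)) + log₂(5)
           = log₂(5) - H(P)

H(P) = -Σ P(x) log₂(P(x)):
  -P(1)·log₂(P(1)) = -(0.1015)·log₂(0.1015) = 0.33500
  -P(2)·log₂(P(2)) = -(0.024)·log₂(0.024) = 0.12914
  -P(3)·log₂(P(3)) = -(0.0107)·log₂(0.0107) = 0.07004
  -P(4)·log₂(P(4)) = -(0.6432)·log₂(0.6432) = 0.40950
  -P(5)·log₂(P(5)) = -(0.2206)·log₂(0.2206) = 0.48102
H(P) = 0.33500 + 0.12914 + 0.07004 + 0.40950 + 0.48102 = 1.42470 bits

log₂(5) = 2.32193 bits

D_KL(P||U) = 2.32193 - 1.42470 = 0.89723 ≈ 0.8972 bits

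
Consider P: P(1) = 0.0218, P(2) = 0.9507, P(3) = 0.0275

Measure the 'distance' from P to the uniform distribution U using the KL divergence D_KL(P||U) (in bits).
1.2527 bits

U(i) = 1/3 for all i

D_KL(P||U) = Σ P(x) log₂(P(x) / (1/3))
           = Σ P(x) log₂(P(x)) + log₂(3)
           = log₂(3) - H(P)

H(P) = -Σ P(x) log₂(P(x)):
  -P(1)·log₂(P(1)) = -(0.0218)·log₂(0.0218) = 0.12033
  -P(2)·log₂(P(2)) = -(0.9507)·log₂(0.9507) = 0.06934
  -P(3)·log₂(P(3)) = -(0.0275)·log₂(0.0275) = 0.14257
H(P) = 0.12033 + 0.06934 + 0.14257 = 0.33224 bits

log₂(3) = 1.58496 bits

D_KL(P||U) = 1.58496 - 0.33224 = 1.25272 ≈ 1.2527 bits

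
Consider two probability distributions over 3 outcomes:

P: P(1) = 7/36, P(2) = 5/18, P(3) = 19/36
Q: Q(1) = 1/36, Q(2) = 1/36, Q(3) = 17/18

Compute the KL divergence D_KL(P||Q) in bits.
1.0255 bits

D_KL(P||Q) = Σ P(x) log₂(P(x)/Q(x))

Computing term by term:
  P(1)·log₂(P(1)/Q(1)) = (7/36)·log₂((7/36)/(1/36)) = 0.54587
  P(2)·log₂(P(2)/Q(2)) = (5/18)·log₂((5/18)/(1/36)) = 0.92276
  P(3)·log₂(P(3)/Q(3)) = (19/36)·log₂((19/36)/(17/18)) = -0.44309

D_KL(P||Q) = 0.54587 + 0.92276 - 0.44309 = 1.02554 ≈ 1.0255 bits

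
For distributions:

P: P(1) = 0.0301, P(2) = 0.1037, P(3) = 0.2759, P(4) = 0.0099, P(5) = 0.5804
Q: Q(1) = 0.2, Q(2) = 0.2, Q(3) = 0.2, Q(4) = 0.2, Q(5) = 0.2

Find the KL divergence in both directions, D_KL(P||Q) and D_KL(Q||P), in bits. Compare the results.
D_KL(P||Q) = 0.7967 bits, D_KL(Q||P) = 1.2030 bits. D_KL(Q||P) is larger than D_KL(P||Q) by 0.4063 bits; the two directions differ.

D_KL(P||Q) = Σ P(x) log₂(P(x)/Q(x))

Computing term by term:
  P(1)·log₂(P(1)/Q(1)) = 0.0301·log₂(0.0301/0.2) = -0.08224
  P(2)·log₂(P(2)/Q(2)) = 0.1037·log₂(0.1037/0.2) = -0.09826
  P(3)·log₂(P(3)/Q(3)) = 0.2759·log₂(0.2759/0.2) = 0.12806
  P(4)·log₂(P(4)/Q(4)) = 0.0099·log₂(0.0099/0.2) = -0.04293
  P(5)·log₂(P(5)/Q(5)) = 0.5804·log₂(0.5804/0.2) = 0.89210

D_KL(P||Q) = -0.08224 - 0.09826 + 0.12806 - 0.04293 + 0.89210 = 0.79673 ≈ 0.7967 bits

D_KL(Q||P) = Σ Q(x) log₂(Q(x)/P(x))

Computing term by term:
  Q(1)·log₂(Q(1)/P(1)) = 0.2·log₂(0.2/0.0301) = 0.54643
  Q(2)·log₂(Q(2)/P(2)) = 0.2·log₂(0.2/0.1037) = 0.18952
  Q(3)·log₂(Q(3)/P(3)) = 0.2·log₂(0.2/0.2759) = -0.09283
  Q(4)·log₂(Q(4)/P(4)) = 0.2·log₂(0.2/0.0099) = 0.86729
  Q(5)·log₂(Q(5)/P(5)) = 0.2·log₂(0.2/0.5804) = -0.30741

D_KL(Q||P) = 0.54643 + 0.18952 - 0.09283 + 0.86729 - 0.30741 = 1.20300 ≈ 1.2030 bits

These are NOT equal (difference: 0.4063 bits). KL divergence is asymmetric: D_KL(P||Q) ≠ D_KL(Q||P) in general.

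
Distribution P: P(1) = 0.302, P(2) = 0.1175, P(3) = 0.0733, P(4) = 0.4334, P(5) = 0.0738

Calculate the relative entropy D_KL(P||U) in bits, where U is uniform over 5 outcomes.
0.3606 bits

U(i) = 1/5 for all i

D_KL(P||U) = Σ P(x) log₂(P(x) / (1/5))
           = Σ P(x) log₂(P(x)) + log₂(5)
           = log₂(5) - H(P)

H(P) = -Σ P(x) log₂(P(x)):
  -P(1)·log₂(P(1)) = -(0.302)·log₂(0.302) = 0.52167
  -P(2)·log₂(P(2)) = -(0.1175)·log₂(0.1175) = 0.36299
  -P(3)·log₂(P(3)) = -(0.0733)·log₂(0.0733) = 0.27634
  -P(4)·log₂(P(4)) = -(0.4334)·log₂(0.4334) = 0.52278
  -P(5)·log₂(P(5)) = -(0.0738)·log₂(0.0738) = 0.27751
H(P) = 0.52167 + 0.36299 + 0.27634 + 0.52278 + 0.27751 = 1.96129 bits

log₂(5) = 2.32193 bits

D_KL(P||U) = 2.32193 - 1.96129 = 0.36064 ≈ 0.3606 bits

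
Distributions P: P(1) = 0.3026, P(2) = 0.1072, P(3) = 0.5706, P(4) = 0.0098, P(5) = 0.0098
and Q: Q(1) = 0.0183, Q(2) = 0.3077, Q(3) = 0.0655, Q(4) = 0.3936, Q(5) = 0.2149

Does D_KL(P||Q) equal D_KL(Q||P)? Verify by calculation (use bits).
D_KL(P||Q) = 2.7478 bits, D_KL(Q||P) = 3.2438 bits. No — D_KL(P||Q) ≠ D_KL(Q||P) for this pair.

D_KL(P||Q) = Σ P(x) log₂(P(x)/Q(x))

Computing term by term:
  P(1)·log₂(P(1)/Q(1)) = 0.3026·log₂(0.3026/0.0183) = 1.22477
  P(2)·log₂(P(2)/Q(2)) = 0.1072·log₂(0.1072/0.3077) = -0.16307
  P(3)·log₂(P(3)/Q(3)) = 0.5706·log₂(0.5706/0.0655) = 1.78193
  P(4)·log₂(P(4)/Q(4)) = 0.0098·log₂(0.0098/0.3936) = -0.05221
  P(5)·log₂(P(5)/Q(5)) = 0.0098·log₂(0.0098/0.2149) = -0.04366

D_KL(P||Q) = 1.22477 - 0.16307 + 1.78193 - 0.05221 - 0.04366 = 2.74776 ≈ 2.7478 bits

D_KL(Q||P) = Σ Q(x) log₂(Q(x)/P(x))

Computing term by term:
  Q(1)·log₂(Q(1)/P(1)) = 0.0183·log₂(0.0183/0.3026) = -0.07407
  Q(2)·log₂(Q(2)/P(2)) = 0.3077·log₂(0.3077/0.1072) = 0.46808
  Q(3)·log₂(Q(3)/P(3)) = 0.0655·log₂(0.0655/0.5706) = -0.20455
  Q(4)·log₂(Q(4)/P(4)) = 0.3936·log₂(0.3936/0.0098) = 2.09702
  Q(5)·log₂(Q(5)/P(5)) = 0.2149·log₂(0.2149/0.0098) = 0.95732

D_KL(Q||P) = -0.07407 + 0.46808 - 0.20455 + 2.09702 + 0.95732 = 3.24380 ≈ 3.2438 bits

These are NOT equal (difference: 0.4960 bits). KL divergence is asymmetric: D_KL(P||Q) ≠ D_KL(Q||P) in general.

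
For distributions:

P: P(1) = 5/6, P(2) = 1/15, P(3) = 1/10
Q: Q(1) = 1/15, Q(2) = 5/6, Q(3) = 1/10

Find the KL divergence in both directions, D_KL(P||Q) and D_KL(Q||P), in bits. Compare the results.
D_KL(P||Q) = 2.7936 bits, D_KL(Q||P) = 2.7936 bits. The two directions give exactly the same value for this pair.

D_KL(P||Q) = Σ P(x) log₂(P(x)/Q(x))

Computing term by term:
  P(1)·log₂(P(1)/Q(1)) = (5/6)·log₂((5/6)/(1/15)) = 3.03655
  P(2)·log₂(P(2)/Q(2)) = (1/15)·log₂((1/15)/(5/6)) = -0.24292
  P(3)·log₂(P(3)/Q(3)) = (1/10)·log₂((1/10)/(1/10)) = 0.00000

D_KL(P||Q) = 3.03655 - 0.24292 + 0.00000 = 2.79363 ≈ 2.7936 bits

D_KL(Q||P) = Σ Q(x) log₂(Q(x)/P(x))

Computing term by term:
  Q(1)·log₂(Q(1)/P(1)) = (1/15)·log₂((1/15)/(5/6)) = -0.24292
  Q(2)·log₂(Q(2)/P(2)) = (5/6)·log₂((5/6)/(1/15)) = 3.03655
  Q(3)·log₂(Q(3)/P(3)) = (1/10)·log₂((1/10)/(1/10)) = 0.00000

D_KL(Q||P) = -0.24292 + 3.03655 + 0.00000 = 2.79363 ≈ 2.7936 bits

These ARE equal here. Q is P with outcomes relabeled (Q(1) = P(2), Q(2) = P(1)) by a relabeling that is its own inverse, so the two sums contain exactly the same terms in a different order. This is a special case — KL divergence is not symmetric in general: D_KL(P||Q) ≠ D_KL(Q||P) for most P, Q.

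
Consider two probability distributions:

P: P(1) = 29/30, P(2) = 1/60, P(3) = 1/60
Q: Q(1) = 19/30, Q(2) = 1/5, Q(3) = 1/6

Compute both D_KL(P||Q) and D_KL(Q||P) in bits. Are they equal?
D_KL(P||Q) = 0.4746 bits, D_KL(Q||P) = 0.8843 bits. No, they are not equal.

D_KL(P||Q) = Σ P(x) log₂(P(x)/Q(x))

Computing term by term:
  P(1)·log₂(P(1)/Q(1)) = (29/30)·log₂((29/30)/(19/30)) = 0.58972
  P(2)·log₂(P(2)/Q(2)) = (1/60)·log₂((1/60)/(1/5)) = -0.05975
  P(3)·log₂(P(3)/Q(3)) = (1/60)·log₂((1/60)/(1/6)) = -0.05537

D_KL(P||Q) = 0.58972 - 0.05975 - 0.05537 = 0.47460 ≈ 0.4746 bits

D_KL(Q||P) = Σ Q(x) log₂(Q(x)/P(x))

Computing term by term:
  Q(1)·log₂(Q(1)/P(1)) = (19/30)·log₂((19/30)/(29/30)) = -0.38637
  Q(2)·log₂(Q(2)/P(2)) = (1/5)·log₂((1/5)/(1/60)) = 0.71699
  Q(3)·log₂(Q(3)/P(3)) = (1/6)·log₂((1/6)/(1/60)) = 0.55365

D_KL(Q||P) = -0.38637 + 0.71699 + 0.55365 = 0.88427 ≈ 0.8843 bits

These are NOT equal (difference: 0.4097 bits). KL divergence is asymmetric: D_KL(P||Q) ≠ D_KL(Q||P) in general.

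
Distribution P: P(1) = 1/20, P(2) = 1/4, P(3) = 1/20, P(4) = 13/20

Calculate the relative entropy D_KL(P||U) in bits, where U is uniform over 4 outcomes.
0.6638 bits

U(i) = 1/4 for all i

D_KL(P||U) = Σ P(x) log₂(P(x) / (1/4))
           = Σ P(x) log₂(P(x)) + log₂(4)
           = log₂(4) - H(P)

H(P) = -Σ P(x) log₂(P(x)):
  -P(1)·log₂(P(1)) = -(1/20)·log₂(1/20) = 0.21610
  -P(2)·log₂(P(2)) = -(1/4)·log₂(1/4) = 0.50000
  -P(3)·log₂(P(3)) = -(1/20)·log₂(1/20) = 0.21610
  -P(4)·log₂(P(4)) = -(13/20)·log₂(13/20) = 0.40397
H(P) = 0.21610 + 0.50000 + 0.21610 + 0.40397 = 1.33617 bits

log₂(4) = 2.00000 bits

D_KL(P||U) = 2.00000 - 1.33617 = 0.66383 ≈ 0.6638 bits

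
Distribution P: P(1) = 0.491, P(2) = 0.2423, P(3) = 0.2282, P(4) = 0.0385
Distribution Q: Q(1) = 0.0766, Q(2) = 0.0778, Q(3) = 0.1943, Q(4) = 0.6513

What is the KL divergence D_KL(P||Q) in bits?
1.6090 bits

D_KL(P||Q) = Σ P(x) log₂(P(x)/Q(x))

Computing term by term:
  P(1)·log₂(P(1)/Q(1)) = 0.491·log₂(0.491/0.0766) = 1.31603
  P(2)·log₂(P(2)/Q(2)) = 0.2423·log₂(0.2423/0.0778) = 0.39712
  P(3)·log₂(P(3)/Q(3)) = 0.2282·log₂(0.2282/0.1943) = 0.05295
  P(4)·log₂(P(4)/Q(4)) = 0.0385·log₂(0.0385/0.6513) = -0.15710

D_KL(P||Q) = 1.31603 + 0.39712 + 0.05295 - 0.15710 = 1.60900 ≈ 1.6090 bits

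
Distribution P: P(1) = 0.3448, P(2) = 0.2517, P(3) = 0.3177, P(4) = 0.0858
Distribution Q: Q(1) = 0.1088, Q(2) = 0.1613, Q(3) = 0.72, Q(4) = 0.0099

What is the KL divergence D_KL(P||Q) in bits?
0.6277 bits

D_KL(P||Q) = Σ P(x) log₂(P(x)/Q(x))

Computing term by term:
  P(1)·log₂(P(1)/Q(1)) = 0.3448·log₂(0.3448/0.1088) = 0.57378
  P(2)·log₂(P(2)/Q(2)) = 0.2517·log₂(0.2517/0.1613) = 0.16158
  P(3)·log₂(P(3)/Q(3)) = 0.3177·log₂(0.3177/0.72) = -0.37499
  P(4)·log₂(P(4)/Q(4)) = 0.0858·log₂(0.0858/0.0099) = 0.26731

D_KL(P||Q) = 0.57378 + 0.16158 - 0.37499 + 0.26731 = 0.62768 ≈ 0.6277 bits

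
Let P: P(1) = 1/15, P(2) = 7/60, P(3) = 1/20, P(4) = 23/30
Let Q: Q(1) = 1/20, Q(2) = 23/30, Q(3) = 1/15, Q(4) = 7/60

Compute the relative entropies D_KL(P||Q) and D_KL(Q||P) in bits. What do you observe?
D_KL(P||Q) = 1.7725 bits, D_KL(Q||P) = 1.7725 bits. The two directions give the same value here, because Q is a self-inverse relabeling of P; in general KL divergence is asymmetric.

D_KL(P||Q) = Σ P(x) log₂(P(x)/Q(x))

Computing term by term:
  P(1)·log₂(P(1)/Q(1)) = (1/15)·log₂((1/15)/(1/20)) = 0.02767
  P(2)·log₂(P(2)/Q(2)) = (7/60)·log₂((7/60)/(23/30)) = -0.31689
  P(3)·log₂(P(3)/Q(3)) = (1/20)·log₂((1/20)/(1/15)) = -0.02075
  P(4)·log₂(P(4)/Q(4)) = (23/30)·log₂((23/30)/(7/60)) = 2.08243

D_KL(P||Q) = 0.02767 - 0.31689 - 0.02075 + 2.08243 = 1.77246 ≈ 1.7725 bits

D_KL(Q||P) = Σ Q(x) log₂(Q(x)/P(x))

Computing term by term:
  Q(1)·log₂(Q(1)/P(1)) = (1/20)·log₂((1/20)/(1/15)) = -0.02075
  Q(2)·log₂(Q(2)/P(2)) = (23/30)·log₂((23/30)/(7/60)) = 2.08243
  Q(3)·log₂(Q(3)/P(3)) = (1/15)·log₂((1/15)/(1/20)) = 0.02767
  Q(4)·log₂(Q(4)/P(4)) = (7/60)·log₂((7/60)/(23/30)) = -0.31689

D_KL(Q||P) = -0.02075 + 2.08243 + 0.02767 - 0.31689 = 1.77246 ≈ 1.7725 bits

These ARE equal here. Q is P with outcomes relabeled (Q(1) = P(3), Q(2) = P(4), Q(3) = P(1), Q(4) = P(2)) by a relabeling that is its own inverse, so the two sums contain exactly the same terms in a different order. This is a special case — KL divergence is not symmetric in general: D_KL(P||Q) ≠ D_KL(Q||P) for most P, Q.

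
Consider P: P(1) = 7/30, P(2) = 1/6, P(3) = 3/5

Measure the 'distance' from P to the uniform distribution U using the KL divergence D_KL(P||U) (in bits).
0.2221 bits

U(i) = 1/3 for all i

D_KL(P||U) = Σ P(x) log₂(P(x) / (1/3))
           = Σ P(x) log₂(P(x)) + log₂(3)
           = log₂(3) - H(P)

H(P) = -Σ P(x) log₂(P(x)):
  -P(1)·log₂(P(1)) = -(7/30)·log₂(7/30) = 0.48989
  -P(2)·log₂(P(2)) = -(1/6)·log₂(1/6) = 0.43083
  -P(3)·log₂(P(3)) = -(3/5)·log₂(3/5) = 0.44218
H(P) = 0.48989 + 0.43083 + 0.44218 = 1.36290 bits

log₂(3) = 1.58496 bits

D_KL(P||U) = 1.58496 - 1.36290 = 0.22206 ≈ 0.2221 bits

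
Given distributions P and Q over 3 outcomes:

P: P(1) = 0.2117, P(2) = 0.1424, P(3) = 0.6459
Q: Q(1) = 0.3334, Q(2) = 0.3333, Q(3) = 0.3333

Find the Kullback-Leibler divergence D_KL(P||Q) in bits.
0.3031 bits

D_KL(P||Q) = Σ P(x) log₂(P(x)/Q(x))

Computing term by term:
  P(1)·log₂(P(1)/Q(1)) = 0.2117·log₂(0.2117/0.3334) = -0.13871
  P(2)·log₂(P(2)/Q(2)) = 0.1424·log₂(0.1424/0.3333) = -0.17471
  P(3)·log₂(P(3)/Q(3)) = 0.6459·log₂(0.6459/0.3333) = 0.61650

D_KL(P||Q) = -0.13871 - 0.17471 + 0.61650 = 0.30308 ≈ 0.3031 bits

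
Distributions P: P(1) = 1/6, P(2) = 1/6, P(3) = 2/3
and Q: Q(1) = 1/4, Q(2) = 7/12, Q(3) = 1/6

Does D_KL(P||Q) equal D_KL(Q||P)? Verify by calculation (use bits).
D_KL(P||Q) = 0.9346 bits, D_KL(Q||P) = 0.8672 bits. No — D_KL(P||Q) ≠ D_KL(Q||P) for this pair.

D_KL(P||Q) = Σ P(x) log₂(P(x)/Q(x))

Computing term by term:
  P(1)·log₂(P(1)/Q(1)) = (1/6)·log₂((1/6)/(1/4)) = -0.09749
  P(2)·log₂(P(2)/Q(2)) = (1/6)·log₂((1/6)/(7/12)) = -0.30123
  P(3)·log₂(P(3)/Q(3)) = (2/3)·log₂((2/3)/(1/6)) = 1.33333

D_KL(P||Q) = -0.09749 - 0.30123 + 1.33333 = 0.93461 ≈ 0.9346 bits

D_KL(Q||P) = Σ Q(x) log₂(Q(x)/P(x))

Computing term by term:
  Q(1)·log₂(Q(1)/P(1)) = (1/4)·log₂((1/4)/(1/6)) = 0.14624
  Q(2)·log₂(Q(2)/P(2)) = (7/12)·log₂((7/12)/(1/6)) = 1.05429
  Q(3)·log₂(Q(3)/P(3)) = (1/6)·log₂((1/6)/(2/3)) = -0.33333

D_KL(Q||P) = 0.14624 + 1.05429 - 0.33333 = 0.86720 ≈ 0.8672 bits

These are NOT equal (difference: 0.0674 bits). KL divergence is asymmetric: D_KL(P||Q) ≠ D_KL(Q||P) in general.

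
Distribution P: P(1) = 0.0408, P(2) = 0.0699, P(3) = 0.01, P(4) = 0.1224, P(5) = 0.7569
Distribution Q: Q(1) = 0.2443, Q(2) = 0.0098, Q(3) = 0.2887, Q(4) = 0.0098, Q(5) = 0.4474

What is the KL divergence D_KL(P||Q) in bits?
1.0643 bits

D_KL(P||Q) = Σ P(x) log₂(P(x)/Q(x))

Computing term by term:
  P(1)·log₂(P(1)/Q(1)) = 0.0408·log₂(0.0408/0.2443) = -0.10535
  P(2)·log₂(P(2)/Q(2)) = 0.0699·log₂(0.0699/0.0098) = 0.19813
  P(3)·log₂(P(3)/Q(3)) = 0.01·log₂(0.01/0.2887) = -0.04851
  P(4)·log₂(P(4)/Q(4)) = 0.1224·log₂(0.1224/0.0098) = 0.44586
  P(5)·log₂(P(5)/Q(5)) = 0.7569·log₂(0.7569/0.4474) = 0.57414

D_KL(P||Q) = -0.10535 + 0.19813 - 0.04851 + 0.44586 + 0.57414 = 1.06427 ≈ 1.0643 bits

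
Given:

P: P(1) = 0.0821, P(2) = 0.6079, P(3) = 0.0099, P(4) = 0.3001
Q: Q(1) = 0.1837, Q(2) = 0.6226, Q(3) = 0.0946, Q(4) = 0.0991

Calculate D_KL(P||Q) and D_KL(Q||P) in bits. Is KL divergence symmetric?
D_KL(P||Q) = 0.3311 bits, D_KL(Q||P) = 0.3845 bits. No, KL divergence is not symmetric.

D_KL(P||Q) = Σ P(x) log₂(P(x)/Q(x))

Computing term by term:
  P(1)·log₂(P(1)/Q(1)) = 0.0821·log₂(0.0821/0.1837) = -0.09539
  P(2)·log₂(P(2)/Q(2)) = 0.6079·log₂(0.6079/0.6226) = -0.02096
  P(3)·log₂(P(3)/Q(3)) = 0.0099·log₂(0.0099/0.0946) = -0.03224
  P(4)·log₂(P(4)/Q(4)) = 0.3001·log₂(0.3001/0.0991) = 0.47971

D_KL(P||Q) = -0.09539 - 0.02096 - 0.03224 + 0.47971 = 0.33112 ≈ 0.3311 bits

D_KL(Q||P) = Σ Q(x) log₂(Q(x)/P(x))

Computing term by term:
  Q(1)·log₂(Q(1)/P(1)) = 0.1837·log₂(0.1837/0.0821) = 0.21344
  Q(2)·log₂(Q(2)/P(2)) = 0.6226·log₂(0.6226/0.6079) = 0.02146
  Q(3)·log₂(Q(3)/P(3)) = 0.0946·log₂(0.0946/0.0099) = 0.30805
  Q(4)·log₂(Q(4)/P(4)) = 0.0991·log₂(0.0991/0.3001) = -0.15841

D_KL(Q||P) = 0.21344 + 0.02146 + 0.30805 - 0.15841 = 0.38454 ≈ 0.3845 bits

These are NOT equal (difference: 0.0534 bits). KL divergence is asymmetric: D_KL(P||Q) ≠ D_KL(Q||P) in general.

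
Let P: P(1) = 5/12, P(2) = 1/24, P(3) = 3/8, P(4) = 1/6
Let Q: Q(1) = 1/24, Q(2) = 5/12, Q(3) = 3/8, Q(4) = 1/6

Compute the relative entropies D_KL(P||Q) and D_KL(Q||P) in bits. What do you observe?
D_KL(P||Q) = 1.2457 bits, D_KL(Q||P) = 1.2457 bits. The two directions give the same value here, because Q is a self-inverse relabeling of P; in general KL divergence is asymmetric.

D_KL(P||Q) = Σ P(x) log₂(P(x)/Q(x))

Computing term by term:
  P(1)·log₂(P(1)/Q(1)) = (5/12)·log₂((5/12)/(1/24)) = 1.38414
  P(2)·log₂(P(2)/Q(2)) = (1/24)·log₂((1/24)/(5/12)) = -0.13841
  P(3)·log₂(P(3)/Q(3)) = (3/8)·log₂((3/8)/(3/8)) = 0.00000
  P(4)·log₂(P(4)/Q(4)) = (1/6)·log₂((1/6)/(1/6)) = 0.00000

D_KL(P||Q) = 1.38414 - 0.13841 + 0.00000 + 0.00000 = 1.24573 ≈ 1.2457 bits

D_KL(Q||P) = Σ Q(x) log₂(Q(x)/P(x))

Computing term by term:
  Q(1)·log₂(Q(1)/P(1)) = (1/24)·log₂((1/24)/(5/12)) = -0.13841
  Q(2)·log₂(Q(2)/P(2)) = (5/12)·log₂((5/12)/(1/24)) = 1.38414
  Q(3)·log₂(Q(3)/P(3)) = (3/8)·log₂((3/8)/(3/8)) = 0.00000
  Q(4)·log₂(Q(4)/P(4)) = (1/6)·log₂((1/6)/(1/6)) = 0.00000

D_KL(Q||P) = -0.13841 + 1.38414 + 0.00000 + 0.00000 = 1.24573 ≈ 1.2457 bits

These ARE equal here. Q is P with outcomes relabeled (Q(1) = P(2), Q(2) = P(1)) by a relabeling that is its own inverse, so the two sums contain exactly the same terms in a different order. This is a special case — KL divergence is not symmetric in general: D_KL(P||Q) ≠ D_KL(Q||P) for most P, Q.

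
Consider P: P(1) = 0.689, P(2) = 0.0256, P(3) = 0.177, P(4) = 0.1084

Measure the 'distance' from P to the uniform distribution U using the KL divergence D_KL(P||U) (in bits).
0.7047 bits

U(i) = 1/4 for all i

D_KL(P||U) = Σ P(x) log₂(P(x) / (1/4))
           = Σ P(x) log₂(P(x)) + log₂(4)
           = log₂(4) - H(P)

H(P) = -Σ P(x) log₂(P(x)):
  -P(1)·log₂(P(1)) = -(0.689)·log₂(0.689) = 0.37029
  -P(2)·log₂(P(2)) = -(0.0256)·log₂(0.0256) = 0.13537
  -P(3)·log₂(P(3)) = -(0.177)·log₂(0.177) = 0.44218
  -P(4)·log₂(P(4)) = -(0.1084)·log₂(0.1084) = 0.34748
H(P) = 0.37029 + 0.13537 + 0.44218 + 0.34748 = 1.29532 bits

log₂(4) = 2.00000 bits

D_KL(P||U) = 2.00000 - 1.29532 = 0.70468 ≈ 0.7047 bits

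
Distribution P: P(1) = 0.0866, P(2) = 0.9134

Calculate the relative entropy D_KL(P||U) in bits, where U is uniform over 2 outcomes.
0.5750 bits

U(i) = 1/2 for all i

D_KL(P||U) = Σ P(x) log₂(P(x) / (1/2))
           = Σ P(x) log₂(P(x)) + log₂(2)
           = log₂(2) - H(P)

H(P) = -Σ P(x) log₂(P(x)):
  -P(1)·log₂(P(1)) = -(0.0866)·log₂(0.0866) = 0.30565
  -P(2)·log₂(P(2)) = -(0.9134)·log₂(0.9134) = 0.11936
H(P) = 0.30565 + 0.11936 = 0.42501 bits

log₂(2) = 1.00000 bits

D_KL(P||U) = 1.00000 - 0.42501 = 0.57499 ≈ 0.5750 bits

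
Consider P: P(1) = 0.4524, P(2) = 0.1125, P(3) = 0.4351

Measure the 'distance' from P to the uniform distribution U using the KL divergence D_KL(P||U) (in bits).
0.1903 bits

U(i) = 1/3 for all i

D_KL(P||U) = Σ P(x) log₂(P(x) / (1/3))
           = Σ P(x) log₂(P(x)) + log₂(3)
           = log₂(3) - H(P)

H(P) = -Σ P(x) log₂(P(x)):
  -P(1)·log₂(P(1)) = -(0.4524)·log₂(0.4524) = 0.51769
  -P(2)·log₂(P(2)) = -(0.1125)·log₂(0.1125) = 0.35460
  -P(3)·log₂(P(3)) = -(0.4351)·log₂(0.4351) = 0.52237
H(P) = 0.51769 + 0.35460 + 0.52237 = 1.39466 bits

log₂(3) = 1.58496 bits

D_KL(P||U) = 1.58496 - 1.39466 = 0.19030 ≈ 0.1903 bits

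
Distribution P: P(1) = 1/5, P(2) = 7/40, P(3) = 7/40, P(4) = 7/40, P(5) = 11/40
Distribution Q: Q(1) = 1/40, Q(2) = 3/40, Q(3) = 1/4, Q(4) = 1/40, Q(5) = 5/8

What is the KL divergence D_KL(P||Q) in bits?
0.8894 bits

D_KL(P||Q) = Σ P(x) log₂(P(x)/Q(x))

Computing term by term:
  P(1)·log₂(P(1)/Q(1)) = (1/5)·log₂((1/5)/(1/40)) = 0.60000
  P(2)·log₂(P(2)/Q(2)) = (7/40)·log₂((7/40)/(3/40)) = 0.21392
  P(3)·log₂(P(3)/Q(3)) = (7/40)·log₂((7/40)/(1/4)) = -0.09005
  P(4)·log₂(P(4)/Q(4)) = (7/40)·log₂((7/40)/(1/40)) = 0.49129
  P(5)·log₂(P(5)/Q(5)) = (11/40)·log₂((11/40)/(5/8)) = -0.32572

D_KL(P||Q) = 0.60000 + 0.21392 - 0.09005 + 0.49129 - 0.32572 = 0.88944 ≈ 0.8894 bits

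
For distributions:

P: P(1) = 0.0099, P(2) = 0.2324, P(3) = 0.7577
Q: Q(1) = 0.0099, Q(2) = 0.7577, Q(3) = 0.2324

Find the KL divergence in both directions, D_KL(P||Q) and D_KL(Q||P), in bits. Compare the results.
D_KL(P||Q) = 0.8956 bits, D_KL(Q||P) = 0.8956 bits. The two directions give exactly the same value for this pair.

D_KL(P||Q) = Σ P(x) log₂(P(x)/Q(x))

Computing term by term:
  P(1)·log₂(P(1)/Q(1)) = 0.0099·log₂(0.0099/0.0099) = 0.00000
  P(2)·log₂(P(2)/Q(2)) = 0.2324·log₂(0.2324/0.7577) = -0.39625
  P(3)·log₂(P(3)/Q(3)) = 0.7577·log₂(0.7577/0.2324) = 1.29189

D_KL(P||Q) = 0.00000 - 0.39625 + 1.29189 = 0.89564 ≈ 0.8956 bits

D_KL(Q||P) = Σ Q(x) log₂(Q(x)/P(x))

Computing term by term:
  Q(1)·log₂(Q(1)/P(1)) = 0.0099·log₂(0.0099/0.0099) = 0.00000
  Q(2)·log₂(Q(2)/P(2)) = 0.7577·log₂(0.7577/0.2324) = 1.29189
  Q(3)·log₂(Q(3)/P(3)) = 0.2324·log₂(0.2324/0.7577) = -0.39625

D_KL(Q||P) = 0.00000 + 1.29189 - 0.39625 = 0.89564 ≈ 0.8956 bits

These ARE equal here. Q is P with outcomes relabeled (Q(2) = P(3), Q(3) = P(2)) by a relabeling that is its own inverse, so the two sums contain exactly the same terms in a different order. This is a special case — KL divergence is not symmetric in general: D_KL(P||Q) ≠ D_KL(Q||P) for most P, Q.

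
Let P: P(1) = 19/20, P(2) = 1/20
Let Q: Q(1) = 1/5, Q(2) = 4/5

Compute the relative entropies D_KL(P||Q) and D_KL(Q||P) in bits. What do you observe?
D_KL(P||Q) = 1.9355 bits, D_KL(Q||P) = 2.7504 bits. The two directions give different values (D_KL(Q||P) exceeds D_KL(P||Q) by 0.8149 bits): KL divergence is asymmetric.

D_KL(P||Q) = Σ P(x) log₂(P(x)/Q(x))

Computing term by term:
  P(1)·log₂(P(1)/Q(1)) = (19/20)·log₂((19/20)/(1/5)) = 2.13553
  P(2)·log₂(P(2)/Q(2)) = (1/20)·log₂((1/20)/(4/5)) = -0.20000

D_KL(P||Q) = 2.13553 - 0.20000 = 1.93553 ≈ 1.9355 bits

D_KL(Q||P) = Σ Q(x) log₂(Q(x)/P(x))

Computing term by term:
  Q(1)·log₂(Q(1)/P(1)) = (1/5)·log₂((1/5)/(19/20)) = -0.44959
  Q(2)·log₂(Q(2)/P(2)) = (4/5)·log₂((4/5)/(1/20)) = 3.20000

D_KL(Q||P) = -0.44959 + 3.20000 = 2.75041 ≈ 2.7504 bits

These are NOT equal (difference: 0.8149 bits). KL divergence is asymmetric: D_KL(P||Q) ≠ D_KL(Q||P) in general.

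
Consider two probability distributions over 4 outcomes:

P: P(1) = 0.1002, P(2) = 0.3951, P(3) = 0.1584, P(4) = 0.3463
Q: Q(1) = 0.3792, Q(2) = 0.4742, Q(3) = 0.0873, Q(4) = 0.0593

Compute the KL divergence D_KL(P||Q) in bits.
0.7214 bits

D_KL(P||Q) = Σ P(x) log₂(P(x)/Q(x))

Computing term by term:
  P(1)·log₂(P(1)/Q(1)) = 0.1002·log₂(0.1002/0.3792) = -0.19239
  P(2)·log₂(P(2)/Q(2)) = 0.3951·log₂(0.3951/0.4742) = -0.10402
  P(3)·log₂(P(3)/Q(3)) = 0.1584·log₂(0.1584/0.0873) = 0.13615
  P(4)·log₂(P(4)/Q(4)) = 0.3463·log₂(0.3463/0.0593) = 0.88165

D_KL(P||Q) = -0.19239 - 0.10402 + 0.13615 + 0.88165 = 0.72139 ≈ 0.7214 bits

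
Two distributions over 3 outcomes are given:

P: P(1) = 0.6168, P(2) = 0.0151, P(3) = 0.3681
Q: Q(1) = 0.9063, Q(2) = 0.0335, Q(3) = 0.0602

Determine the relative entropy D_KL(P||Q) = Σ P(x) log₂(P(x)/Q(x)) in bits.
0.6018 bits

D_KL(P||Q) = Σ P(x) log₂(P(x)/Q(x))

Computing term by term:
  P(1)·log₂(P(1)/Q(1)) = 0.6168·log₂(0.6168/0.9063) = -0.34244
  P(2)·log₂(P(2)/Q(2)) = 0.0151·log₂(0.0151/0.0335) = -0.01736
  P(3)·log₂(P(3)/Q(3)) = 0.3681·log₂(0.3681/0.0602) = 0.96157

D_KL(P||Q) = -0.34244 - 0.01736 + 0.96157 = 0.60177 ≈ 0.6018 bits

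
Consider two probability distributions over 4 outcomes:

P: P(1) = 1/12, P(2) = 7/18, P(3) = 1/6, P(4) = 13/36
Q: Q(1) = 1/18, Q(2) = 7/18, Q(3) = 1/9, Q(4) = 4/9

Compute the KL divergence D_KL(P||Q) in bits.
0.0381 bits

D_KL(P||Q) = Σ P(x) log₂(P(x)/Q(x))

Computing term by term:
  P(1)·log₂(P(1)/Q(1)) = (1/12)·log₂((1/12)/(1/18)) = 0.04875
  P(2)·log₂(P(2)/Q(2)) = (7/18)·log₂((7/18)/(7/18)) = 0.00000
  P(3)·log₂(P(3)/Q(3)) = (1/6)·log₂((1/6)/(1/9)) = 0.09749
  P(4)·log₂(P(4)/Q(4)) = (13/36)·log₂((13/36)/(4/9)) = -0.10817

D_KL(P||Q) = 0.04875 + 0.00000 + 0.09749 - 0.10817 = 0.03807 ≈ 0.0381 bits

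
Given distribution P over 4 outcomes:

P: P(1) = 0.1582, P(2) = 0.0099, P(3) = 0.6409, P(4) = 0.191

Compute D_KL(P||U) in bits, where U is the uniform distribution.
0.6457 bits

U(i) = 1/4 for all i

D_KL(P||U) = Σ P(x) log₂(P(x) / (1/4))
           = Σ P(x) log₂(P(x)) + log₂(4)
           = log₂(4) - H(P)

H(P) = -Σ P(x) log₂(P(x)):
  -P(1)·log₂(P(1)) = -(0.1582)·log₂(0.1582) = 0.42084
  -P(2)·log₂(P(2)) = -(0.0099)·log₂(0.0099) = 0.06592
  -P(3)·log₂(P(3)) = -(0.6409)·log₂(0.6409) = 0.41135
  -P(4)·log₂(P(4)) = -(0.191)·log₂(0.191) = 0.45618
H(P) = 0.42084 + 0.06592 + 0.41135 + 0.45618 = 1.35429 bits

log₂(4) = 2.00000 bits

D_KL(P||U) = 2.00000 - 1.35429 = 0.64571 ≈ 0.6457 bits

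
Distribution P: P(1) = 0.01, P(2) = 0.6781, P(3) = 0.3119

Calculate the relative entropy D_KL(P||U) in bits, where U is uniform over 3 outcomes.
0.6142 bits

U(i) = 1/3 for all i

D_KL(P||U) = Σ P(x) log₂(P(x) / (1/3))
           = Σ P(x) log₂(P(x)) + log₂(3)
           = log₂(3) - H(P)

H(P) = -Σ P(x) log₂(P(x)):
  -P(1)·log₂(P(1)) = -(0.01)·log₂(0.01) = 0.06644
  -P(2)·log₂(P(2)) = -(0.6781)·log₂(0.6781) = 0.38003
  -P(3)·log₂(P(3)) = -(0.3119)·log₂(0.3119) = 0.52426
H(P) = 0.06644 + 0.38003 + 0.52426 = 0.97073 bits

log₂(3) = 1.58496 bits

D_KL(P||U) = 1.58496 - 0.97073 = 0.61423 ≈ 0.6142 bits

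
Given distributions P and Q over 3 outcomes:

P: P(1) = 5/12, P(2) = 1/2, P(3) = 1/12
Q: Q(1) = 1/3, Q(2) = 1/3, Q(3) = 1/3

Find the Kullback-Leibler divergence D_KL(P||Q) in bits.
0.2600 bits

D_KL(P||Q) = Σ P(x) log₂(P(x)/Q(x))

Computing term by term:
  P(1)·log₂(P(1)/Q(1)) = (5/12)·log₂((5/12)/(1/3)) = 0.13414
  P(2)·log₂(P(2)/Q(2)) = (1/2)·log₂((1/2)/(1/3)) = 0.29248
  P(3)·log₂(P(3)/Q(3)) = (1/12)·log₂((1/12)/(1/3)) = -0.16667

D_KL(P||Q) = 0.13414 + 0.29248 - 0.16667 = 0.25995 ≈ 0.2600 bits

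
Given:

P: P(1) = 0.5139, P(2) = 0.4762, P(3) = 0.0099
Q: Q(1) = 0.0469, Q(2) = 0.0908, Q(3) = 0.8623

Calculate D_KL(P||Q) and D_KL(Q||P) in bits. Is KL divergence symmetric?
D_KL(P||Q) = 2.8496 bits, D_KL(Q||P) = 5.1781 bits. No, KL divergence is not symmetric.

D_KL(P||Q) = Σ P(x) log₂(P(x)/Q(x))

Computing term by term:
  P(1)·log₂(P(1)/Q(1)) = 0.5139·log₂(0.5139/0.0469) = 1.77492
  P(2)·log₂(P(2)/Q(2)) = 0.4762·log₂(0.4762/0.0908) = 1.13850
  P(3)·log₂(P(3)/Q(3)) = 0.0099·log₂(0.0099/0.8623) = -0.06380

D_KL(P||Q) = 1.77492 + 1.13850 - 0.06380 = 2.84962 ≈ 2.8496 bits

D_KL(Q||P) = Σ Q(x) log₂(Q(x)/P(x))

Computing term by term:
  Q(1)·log₂(Q(1)/P(1)) = 0.0469·log₂(0.0469/0.5139) = -0.16198
  Q(2)·log₂(Q(2)/P(2)) = 0.0908·log₂(0.0908/0.4762) = -0.21708
  Q(3)·log₂(Q(3)/P(3)) = 0.8623·log₂(0.8623/0.0099) = 5.55719

D_KL(Q||P) = -0.16198 - 0.21708 + 5.55719 = 5.17813 ≈ 5.1781 bits

These are NOT equal (difference: 2.3285 bits). KL divergence is asymmetric: D_KL(P||Q) ≠ D_KL(Q||P) in general.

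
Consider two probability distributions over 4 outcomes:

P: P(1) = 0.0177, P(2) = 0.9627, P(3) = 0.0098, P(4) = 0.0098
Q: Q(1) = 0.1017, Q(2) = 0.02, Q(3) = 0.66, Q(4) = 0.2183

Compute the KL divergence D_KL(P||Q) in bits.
5.2325 bits

D_KL(P||Q) = Σ P(x) log₂(P(x)/Q(x))

Computing term by term:
  P(1)·log₂(P(1)/Q(1)) = 0.0177·log₂(0.0177/0.1017) = -0.04465
  P(2)·log₂(P(2)/Q(2)) = 0.9627·log₂(0.9627/0.02) = 5.38054
  P(3)·log₂(P(3)/Q(3)) = 0.0098·log₂(0.0098/0.66) = -0.05952
  P(4)·log₂(P(4)/Q(4)) = 0.0098·log₂(0.0098/0.2183) = -0.04388

D_KL(P||Q) = -0.04465 + 5.38054 - 0.05952 - 0.04388 = 5.23249 ≈ 5.2325 bits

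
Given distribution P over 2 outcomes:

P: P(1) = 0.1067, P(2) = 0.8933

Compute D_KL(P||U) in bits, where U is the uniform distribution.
0.5101 bits

U(i) = 1/2 for all i

D_KL(P||U) = Σ P(x) log₂(P(x) / (1/2))
           = Σ P(x) log₂(P(x)) + log₂(2)
           = log₂(2) - H(P)

H(P) = -Σ P(x) log₂(P(x)):
  -P(1)·log₂(P(1)) = -(0.1067)·log₂(0.1067) = 0.34447
  -P(2)·log₂(P(2)) = -(0.8933)·log₂(0.8933) = 0.14541
H(P) = 0.34447 + 0.14541 = 0.48988 bits

log₂(2) = 1.00000 bits

D_KL(P||U) = 1.00000 - 0.48988 = 0.51012 ≈ 0.5101 bits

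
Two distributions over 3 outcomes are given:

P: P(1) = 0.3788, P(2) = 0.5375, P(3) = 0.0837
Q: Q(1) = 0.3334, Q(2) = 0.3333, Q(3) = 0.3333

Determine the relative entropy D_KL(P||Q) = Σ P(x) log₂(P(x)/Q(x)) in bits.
0.2735 bits

D_KL(P||Q) = Σ P(x) log₂(P(x)/Q(x))

Computing term by term:
  P(1)·log₂(P(1)/Q(1)) = 0.3788·log₂(0.3788/0.3334) = 0.06977
  P(2)·log₂(P(2)/Q(2)) = 0.5375·log₂(0.5375/0.3333) = 0.37058
  P(3)·log₂(P(3)/Q(3)) = 0.0837·log₂(0.0837/0.3333) = -0.16686

D_KL(P||Q) = 0.06977 + 0.37058 - 0.16686 = 0.27349 ≈ 0.2735 bits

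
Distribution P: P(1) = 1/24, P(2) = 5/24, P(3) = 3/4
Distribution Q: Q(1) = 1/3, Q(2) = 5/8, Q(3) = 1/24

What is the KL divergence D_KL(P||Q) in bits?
2.6722 bits

D_KL(P||Q) = Σ P(x) log₂(P(x)/Q(x))

Computing term by term:
  P(1)·log₂(P(1)/Q(1)) = (1/24)·log₂((1/24)/(1/3)) = -0.12500
  P(2)·log₂(P(2)/Q(2)) = (5/24)·log₂((5/24)/(5/8)) = -0.33020
  P(3)·log₂(P(3)/Q(3)) = (3/4)·log₂((3/4)/(1/24)) = 3.12744

D_KL(P||Q) = -0.12500 - 0.33020 + 3.12744 = 2.67224 ≈ 2.6722 bits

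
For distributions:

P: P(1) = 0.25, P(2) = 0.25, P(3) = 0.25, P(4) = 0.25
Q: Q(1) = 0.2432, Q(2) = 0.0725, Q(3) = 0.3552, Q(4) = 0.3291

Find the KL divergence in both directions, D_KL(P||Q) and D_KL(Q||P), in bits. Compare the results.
D_KL(P||Q) = 0.2306 bits, D_KL(Q||P) = 0.1713 bits. D_KL(P||Q) is larger than D_KL(Q||P) by 0.0593 bits; the two directions differ.

D_KL(P||Q) = Σ P(x) log₂(P(x)/Q(x))

Computing term by term:
  P(1)·log₂(P(1)/Q(1)) = 0.25·log₂(0.25/0.2432) = 0.00995
  P(2)·log₂(P(2)/Q(2)) = 0.25·log₂(0.25/0.0725) = 0.44647
  P(3)·log₂(P(3)/Q(3)) = 0.25·log₂(0.25/0.3552) = -0.12668
  P(4)·log₂(P(4)/Q(4)) = 0.25·log₂(0.25/0.3291) = -0.09915

D_KL(P||Q) = 0.00995 + 0.44647 - 0.12668 - 0.09915 = 0.23059 ≈ 0.2306 bits

D_KL(Q||P) = Σ Q(x) log₂(Q(x)/P(x))

Computing term by term:
  Q(1)·log₂(Q(1)/P(1)) = 0.2432·log₂(0.2432/0.25) = -0.00968
  Q(2)·log₂(Q(2)/P(2)) = 0.0725·log₂(0.0725/0.25) = -0.12948
  Q(3)·log₂(Q(3)/P(3)) = 0.3552·log₂(0.3552/0.25) = 0.17998
  Q(4)·log₂(Q(4)/P(4)) = 0.3291·log₂(0.3291/0.25) = 0.13052

D_KL(Q||P) = -0.00968 - 0.12948 + 0.17998 + 0.13052 = 0.17134 ≈ 0.1713 bits

These are NOT equal (difference: 0.0593 bits). KL divergence is asymmetric: D_KL(P||Q) ≠ D_KL(Q||P) in general.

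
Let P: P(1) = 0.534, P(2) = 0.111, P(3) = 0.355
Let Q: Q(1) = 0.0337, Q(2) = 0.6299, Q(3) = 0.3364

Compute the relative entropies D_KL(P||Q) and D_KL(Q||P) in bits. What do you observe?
D_KL(P||Q) = 1.8781 bits, D_KL(Q||P) = 1.4172 bits. The two directions give different values (D_KL(P||Q) exceeds D_KL(Q||P) by 0.4609 bits): KL divergence is asymmetric.

D_KL(P||Q) = Σ P(x) log₂(P(x)/Q(x))

Computing term by term:
  P(1)·log₂(P(1)/Q(1)) = 0.534·log₂(0.534/0.0337) = 2.12853
  P(2)·log₂(P(2)/Q(2)) = 0.111·log₂(0.111/0.6299) = -0.27801
  P(3)·log₂(P(3)/Q(3)) = 0.355·log₂(0.355/0.3364) = 0.02756

D_KL(P||Q) = 2.12853 - 0.27801 + 0.02756 = 1.87808 ≈ 1.8781 bits

D_KL(Q||P) = Σ Q(x) log₂(Q(x)/P(x))

Computing term by term:
  Q(1)·log₂(Q(1)/P(1)) = 0.0337·log₂(0.0337/0.534) = -0.13433
  Q(2)·log₂(Q(2)/P(2)) = 0.6299·log₂(0.6299/0.111) = 1.57762
  Q(3)·log₂(Q(3)/P(3)) = 0.3364·log₂(0.3364/0.355) = -0.02612

D_KL(Q||P) = -0.13433 + 1.57762 - 0.02612 = 1.41717 ≈ 1.4172 bits

These are NOT equal (difference: 0.4609 bits). KL divergence is asymmetric: D_KL(P||Q) ≠ D_KL(Q||P) in general.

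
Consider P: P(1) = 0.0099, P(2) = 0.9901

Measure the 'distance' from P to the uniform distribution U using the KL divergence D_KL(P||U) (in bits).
0.9199 bits

U(i) = 1/2 for all i

D_KL(P||U) = Σ P(x) log₂(P(x) / (1/2))
           = Σ P(x) log₂(P(x)) + log₂(2)
           = log₂(2) - H(P)

H(P) = -Σ P(x) log₂(P(x)):
  -P(1)·log₂(P(1)) = -(0.0099)·log₂(0.0099) = 0.06592
  -P(2)·log₂(P(2)) = -(0.9901)·log₂(0.9901) = 0.01421
H(P) = 0.06592 + 0.01421 = 0.08013 bits

log₂(2) = 1.00000 bits

D_KL(P||U) = 1.00000 - 0.08013 = 0.91987 ≈ 0.9199 bits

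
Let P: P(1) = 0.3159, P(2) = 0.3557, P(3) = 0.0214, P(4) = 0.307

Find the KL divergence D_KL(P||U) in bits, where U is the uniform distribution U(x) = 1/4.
0.3027 bits

U(i) = 1/4 for all i

D_KL(P||U) = Σ P(x) log₂(P(x) / (1/4))
           = Σ P(x) log₂(P(x)) + log₂(4)
           = log₂(4) - H(P)

H(P) = -Σ P(x) log₂(P(x)):
  -P(1)·log₂(P(1)) = -(0.3159)·log₂(0.3159) = 0.52517
  -P(2)·log₂(P(2)) = -(0.3557)·log₂(0.3557) = 0.53044
  -P(3)·log₂(P(3)) = -(0.0214)·log₂(0.0214) = 0.11869
  -P(4)·log₂(P(4)) = -(0.307)·log₂(0.307) = 0.52303
H(P) = 0.52517 + 0.53044 + 0.11869 + 0.52303 = 1.69733 bits

log₂(4) = 2.00000 bits

D_KL(P||U) = 2.00000 - 1.69733 = 0.30267 ≈ 0.3027 bits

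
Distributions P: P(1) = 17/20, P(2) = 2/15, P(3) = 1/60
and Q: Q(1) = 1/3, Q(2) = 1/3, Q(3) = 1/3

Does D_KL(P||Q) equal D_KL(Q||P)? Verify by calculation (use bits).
D_KL(P||Q) = 0.8996 bits, D_KL(Q||P) = 1.4311 bits. No — D_KL(P||Q) ≠ D_KL(Q||P) for this pair.

D_KL(P||Q) = Σ P(x) log₂(P(x)/Q(x))

Computing term by term:
  P(1)·log₂(P(1)/Q(1)) = (17/20)·log₂((17/20)/(1/3)) = 1.14792
  P(2)·log₂(P(2)/Q(2)) = (2/15)·log₂((2/15)/(1/3)) = -0.17626
  P(3)·log₂(P(3)/Q(3)) = (1/60)·log₂((1/60)/(1/3)) = -0.07203

D_KL(P||Q) = 1.14792 - 0.17626 - 0.07203 = 0.89963 ≈ 0.8996 bits

D_KL(Q||P) = Σ Q(x) log₂(Q(x)/P(x))

Computing term by term:
  Q(1)·log₂(Q(1)/P(1)) = (1/3)·log₂((1/3)/(17/20)) = -0.45017
  Q(2)·log₂(Q(2)/P(2)) = (1/3)·log₂((1/3)/(2/15)) = 0.44064
  Q(3)·log₂(Q(3)/P(3)) = (1/3)·log₂((1/3)/(1/60)) = 1.44064

D_KL(Q||P) = -0.45017 + 0.44064 + 1.44064 = 1.43111 ≈ 1.4311 bits

These are NOT equal (difference: 0.5315 bits). KL divergence is asymmetric: D_KL(P||Q) ≠ D_KL(Q||P) in general.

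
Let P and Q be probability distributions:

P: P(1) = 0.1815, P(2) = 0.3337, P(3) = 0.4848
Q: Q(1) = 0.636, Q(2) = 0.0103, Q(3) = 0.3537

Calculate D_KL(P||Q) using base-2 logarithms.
1.5666 bits

D_KL(P||Q) = Σ P(x) log₂(P(x)/Q(x))

Computing term by term:
  P(1)·log₂(P(1)/Q(1)) = 0.1815·log₂(0.1815/0.636) = -0.32834
  P(2)·log₂(P(2)/Q(2)) = 0.3337·log₂(0.3337/0.0103) = 1.67445
  P(3)·log₂(P(3)/Q(3)) = 0.4848·log₂(0.4848/0.3537) = 0.22052

D_KL(P||Q) = -0.32834 + 1.67445 + 0.22052 = 1.56663 ≈ 1.5666 bits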